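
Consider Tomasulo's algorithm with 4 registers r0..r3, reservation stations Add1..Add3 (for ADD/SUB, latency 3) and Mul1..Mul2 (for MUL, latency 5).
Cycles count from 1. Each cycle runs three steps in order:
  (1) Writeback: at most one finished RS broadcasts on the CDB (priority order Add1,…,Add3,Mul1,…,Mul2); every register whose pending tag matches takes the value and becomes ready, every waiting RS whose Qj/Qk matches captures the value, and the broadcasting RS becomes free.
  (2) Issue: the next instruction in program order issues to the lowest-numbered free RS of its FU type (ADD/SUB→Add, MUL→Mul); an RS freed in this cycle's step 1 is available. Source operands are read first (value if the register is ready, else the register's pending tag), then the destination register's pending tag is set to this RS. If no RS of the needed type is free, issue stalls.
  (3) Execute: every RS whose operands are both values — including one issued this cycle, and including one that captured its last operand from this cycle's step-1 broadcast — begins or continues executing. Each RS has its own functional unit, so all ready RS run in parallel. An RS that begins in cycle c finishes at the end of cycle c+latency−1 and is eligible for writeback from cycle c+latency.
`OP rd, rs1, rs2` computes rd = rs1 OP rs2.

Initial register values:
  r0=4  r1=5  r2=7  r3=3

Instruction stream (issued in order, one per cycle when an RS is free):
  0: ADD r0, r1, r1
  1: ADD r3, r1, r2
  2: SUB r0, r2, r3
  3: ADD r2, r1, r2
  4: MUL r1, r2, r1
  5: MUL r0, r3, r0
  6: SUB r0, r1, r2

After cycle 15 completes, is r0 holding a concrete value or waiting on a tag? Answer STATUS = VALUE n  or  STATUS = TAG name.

c1: issue ADD r0<-Add1 | r0:Add1,r1:5,r2:7,r3:3
c2: issue ADD r3<-Add2 | r0:Add1,r1:5,r2:7,r3:Add2
c3: issue SUB r0<-Add3 | r0:Add3,r1:5,r2:7,r3:Add2
c4: CDB Add1=10; issue ADD r2<-Add1 | r0:Add3,r1:5,r2:Add1,r3:Add2
c5: CDB Add2=12; issue MUL r1<-Mul1 | r0:Add3,r1:Mul1,r2:Add1,r3:12
c6: issue MUL r0<-Mul2 | r0:Mul2,r1:Mul1,r2:Add1,r3:12
c7: CDB Add1=12; issue SUB r0<-Add1 | r0:Add1,r1:Mul1,r2:12,r3:12
c8: CDB Add3=-5 | r0:Add1,r1:Mul1,r2:12,r3:12
c9: - | r0:Add1,r1:Mul1,r2:12,r3:12
c10: - | r0:Add1,r1:Mul1,r2:12,r3:12
c11: - | r0:Add1,r1:Mul1,r2:12,r3:12
c12: CDB Mul1=60 | r0:Add1,r1:60,r2:12,r3:12
c13: CDB Mul2=-60 | r0:Add1,r1:60,r2:12,r3:12
c14: - | r0:Add1,r1:60,r2:12,r3:12
c15: CDB Add1=48 | r0:48,r1:60,r2:12,r3:12

STATUS = VALUE 48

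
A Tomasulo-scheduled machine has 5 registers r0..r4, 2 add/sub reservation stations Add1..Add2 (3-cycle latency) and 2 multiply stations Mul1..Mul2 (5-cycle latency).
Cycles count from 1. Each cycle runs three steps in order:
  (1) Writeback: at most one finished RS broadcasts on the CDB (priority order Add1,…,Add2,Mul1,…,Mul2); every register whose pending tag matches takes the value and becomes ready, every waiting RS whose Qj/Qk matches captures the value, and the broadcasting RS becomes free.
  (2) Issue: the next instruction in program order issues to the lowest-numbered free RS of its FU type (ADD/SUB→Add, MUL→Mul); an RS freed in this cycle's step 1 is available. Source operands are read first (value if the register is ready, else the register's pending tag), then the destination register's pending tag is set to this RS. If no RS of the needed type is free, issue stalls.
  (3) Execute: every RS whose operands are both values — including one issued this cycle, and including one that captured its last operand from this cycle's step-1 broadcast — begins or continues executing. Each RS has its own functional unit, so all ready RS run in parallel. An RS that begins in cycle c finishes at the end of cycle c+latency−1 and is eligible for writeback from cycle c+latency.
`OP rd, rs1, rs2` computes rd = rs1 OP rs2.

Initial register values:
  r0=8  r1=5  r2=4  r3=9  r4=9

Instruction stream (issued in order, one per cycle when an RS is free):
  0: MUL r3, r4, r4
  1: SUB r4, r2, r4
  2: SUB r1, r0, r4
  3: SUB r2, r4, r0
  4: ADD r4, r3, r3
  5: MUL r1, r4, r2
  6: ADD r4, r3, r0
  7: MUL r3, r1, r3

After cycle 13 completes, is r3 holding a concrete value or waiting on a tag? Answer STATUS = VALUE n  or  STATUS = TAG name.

STATUS = TAG Mul2

c1: issue MUL r3<-Mul1 | r0:8,r1:5,r2:4,r3:Mul1,r4:9
c2: issue SUB r4<-Add1 | r0:8,r1:5,r2:4,r3:Mul1,r4:Add1
c3: issue SUB r1<-Add2 | r0:8,r1:Add2,r2:4,r3:Mul1,r4:Add1
c4: stall | r0:8,r1:Add2,r2:4,r3:Mul1,r4:Add1
c5: CDB Add1=-5; issue SUB r2<-Add1 | r0:8,r1:Add2,r2:Add1,r3:Mul1,r4:-5
c6: CDB Mul1=81; stall | r0:8,r1:Add2,r2:Add1,r3:81,r4:-5
c7: stall | r0:8,r1:Add2,r2:Add1,r3:81,r4:-5
c8: CDB Add1=-13; issue ADD r4<-Add1 | r0:8,r1:Add2,r2:-13,r3:81,r4:Add1
c9: CDB Add2=13; issue MUL r1<-Mul1 | r0:8,r1:Mul1,r2:-13,r3:81,r4:Add1
c10: issue ADD r4<-Add2 | r0:8,r1:Mul1,r2:-13,r3:81,r4:Add2
c11: CDB Add1=162; issue MUL r3<-Mul2 | r0:8,r1:Mul1,r2:-13,r3:Mul2,r4:Add2
c12: - | r0:8,r1:Mul1,r2:-13,r3:Mul2,r4:Add2
c13: CDB Add2=89 | r0:8,r1:Mul1,r2:-13,r3:Mul2,r4:89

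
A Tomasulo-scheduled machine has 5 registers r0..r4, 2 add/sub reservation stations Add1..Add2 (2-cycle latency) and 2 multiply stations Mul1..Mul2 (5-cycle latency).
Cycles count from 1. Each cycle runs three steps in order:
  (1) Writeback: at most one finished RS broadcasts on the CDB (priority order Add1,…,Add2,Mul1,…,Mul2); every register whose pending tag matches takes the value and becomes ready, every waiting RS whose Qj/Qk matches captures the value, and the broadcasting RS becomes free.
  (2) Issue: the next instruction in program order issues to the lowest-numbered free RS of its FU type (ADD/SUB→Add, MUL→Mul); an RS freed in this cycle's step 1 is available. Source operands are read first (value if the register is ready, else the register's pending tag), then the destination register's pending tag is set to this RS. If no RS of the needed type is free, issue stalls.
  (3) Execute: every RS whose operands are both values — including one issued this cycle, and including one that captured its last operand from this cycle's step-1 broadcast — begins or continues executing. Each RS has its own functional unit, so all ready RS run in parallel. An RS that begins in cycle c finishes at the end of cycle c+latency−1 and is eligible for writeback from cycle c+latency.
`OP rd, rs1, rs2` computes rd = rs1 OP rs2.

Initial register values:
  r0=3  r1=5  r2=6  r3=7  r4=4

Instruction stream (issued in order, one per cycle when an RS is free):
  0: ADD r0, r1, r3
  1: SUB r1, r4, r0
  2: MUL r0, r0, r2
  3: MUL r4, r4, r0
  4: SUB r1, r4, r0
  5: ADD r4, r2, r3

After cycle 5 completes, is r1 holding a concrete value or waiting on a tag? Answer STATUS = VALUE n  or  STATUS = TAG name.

STATUS = TAG Add1

  c1: issue ADD r0<-Add1  regs: r0:Add1,r1:5,r2:6,r3:7,r4:4
  c2: issue SUB r1<-Add2  regs: r0:Add1,r1:Add2,r2:6,r3:7,r4:4
  c3: CDB Add1=12; issue MUL r0<-Mul1  regs: r0:Mul1,r1:Add2,r2:6,r3:7,r4:4
  c4: issue MUL r4<-Mul2  regs: r0:Mul1,r1:Add2,r2:6,r3:7,r4:Mul2
  c5: CDB Add2=-8; issue SUB r1<-Add1  regs: r0:Mul1,r1:Add1,r2:6,r3:7,r4:Mul2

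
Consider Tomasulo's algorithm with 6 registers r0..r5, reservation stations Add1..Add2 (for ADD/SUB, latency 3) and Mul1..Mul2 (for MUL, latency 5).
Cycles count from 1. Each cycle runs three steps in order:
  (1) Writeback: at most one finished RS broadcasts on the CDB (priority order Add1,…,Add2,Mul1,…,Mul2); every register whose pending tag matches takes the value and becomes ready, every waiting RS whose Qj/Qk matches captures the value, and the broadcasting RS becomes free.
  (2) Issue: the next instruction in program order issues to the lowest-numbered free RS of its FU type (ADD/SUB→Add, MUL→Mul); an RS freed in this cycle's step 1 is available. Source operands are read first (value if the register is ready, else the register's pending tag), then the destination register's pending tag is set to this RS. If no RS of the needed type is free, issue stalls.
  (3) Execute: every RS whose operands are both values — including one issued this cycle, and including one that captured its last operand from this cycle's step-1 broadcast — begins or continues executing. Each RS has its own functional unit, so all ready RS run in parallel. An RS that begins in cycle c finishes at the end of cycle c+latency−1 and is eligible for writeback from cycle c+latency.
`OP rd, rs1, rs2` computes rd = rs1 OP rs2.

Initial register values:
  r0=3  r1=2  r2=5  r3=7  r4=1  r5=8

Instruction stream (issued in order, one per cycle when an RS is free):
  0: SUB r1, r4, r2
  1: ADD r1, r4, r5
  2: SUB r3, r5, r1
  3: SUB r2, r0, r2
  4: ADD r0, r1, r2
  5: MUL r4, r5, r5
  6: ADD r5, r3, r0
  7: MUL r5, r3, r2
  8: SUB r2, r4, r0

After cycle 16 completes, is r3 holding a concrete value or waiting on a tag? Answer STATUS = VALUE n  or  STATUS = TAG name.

c1: issue SUB r1<-Add1 | r0:3,r1:Add1,r2:5,r3:7,r4:1,r5:8
c2: issue ADD r1<-Add2 | r0:3,r1:Add2,r2:5,r3:7,r4:1,r5:8
c3: stall | r0:3,r1:Add2,r2:5,r3:7,r4:1,r5:8
c4: CDB Add1=-4; issue SUB r3<-Add1 | r0:3,r1:Add2,r2:5,r3:Add1,r4:1,r5:8
c5: CDB Add2=9; issue SUB r2<-Add2 | r0:3,r1:9,r2:Add2,r3:Add1,r4:1,r5:8
c6: stall | r0:3,r1:9,r2:Add2,r3:Add1,r4:1,r5:8
c7: stall | r0:3,r1:9,r2:Add2,r3:Add1,r4:1,r5:8
c8: CDB Add1=-1; issue ADD r0<-Add1 | r0:Add1,r1:9,r2:Add2,r3:-1,r4:1,r5:8
c9: CDB Add2=-2; issue MUL r4<-Mul1 | r0:Add1,r1:9,r2:-2,r3:-1,r4:Mul1,r5:8
c10: issue ADD r5<-Add2 | r0:Add1,r1:9,r2:-2,r3:-1,r4:Mul1,r5:Add2
c11: issue MUL r5<-Mul2 | r0:Add1,r1:9,r2:-2,r3:-1,r4:Mul1,r5:Mul2
c12: CDB Add1=7; issue SUB r2<-Add1 | r0:7,r1:9,r2:Add1,r3:-1,r4:Mul1,r5:Mul2
c13: - | r0:7,r1:9,r2:Add1,r3:-1,r4:Mul1,r5:Mul2
c14: CDB Mul1=64 | r0:7,r1:9,r2:Add1,r3:-1,r4:64,r5:Mul2
c15: CDB Add2=6 | r0:7,r1:9,r2:Add1,r3:-1,r4:64,r5:Mul2
c16: CDB Mul2=2 | r0:7,r1:9,r2:Add1,r3:-1,r4:64,r5:2

STATUS = VALUE -1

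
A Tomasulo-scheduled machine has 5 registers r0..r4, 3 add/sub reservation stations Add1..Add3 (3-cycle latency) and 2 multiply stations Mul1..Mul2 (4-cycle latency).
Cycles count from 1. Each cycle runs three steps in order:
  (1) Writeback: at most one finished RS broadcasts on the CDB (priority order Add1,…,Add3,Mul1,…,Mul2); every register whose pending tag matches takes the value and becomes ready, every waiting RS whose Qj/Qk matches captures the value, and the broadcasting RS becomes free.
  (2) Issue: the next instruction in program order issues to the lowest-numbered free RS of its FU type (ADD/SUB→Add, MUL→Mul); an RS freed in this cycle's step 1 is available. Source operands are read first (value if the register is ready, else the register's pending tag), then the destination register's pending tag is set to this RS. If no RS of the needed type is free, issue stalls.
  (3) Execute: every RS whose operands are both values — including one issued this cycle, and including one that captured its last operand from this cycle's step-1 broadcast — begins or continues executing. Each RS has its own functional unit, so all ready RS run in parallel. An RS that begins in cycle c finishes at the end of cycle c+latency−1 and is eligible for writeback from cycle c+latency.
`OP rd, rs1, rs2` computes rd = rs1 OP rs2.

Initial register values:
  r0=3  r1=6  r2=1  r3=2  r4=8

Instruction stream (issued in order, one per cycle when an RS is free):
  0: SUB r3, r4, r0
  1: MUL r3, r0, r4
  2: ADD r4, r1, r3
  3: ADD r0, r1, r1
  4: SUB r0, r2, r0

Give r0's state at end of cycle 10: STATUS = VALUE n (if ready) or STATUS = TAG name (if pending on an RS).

STATUS = VALUE -11

  c1: issue SUB r3<-Add1  regs: r0:3,r1:6,r2:1,r3:Add1,r4:8
  c2: issue MUL r3<-Mul1  regs: r0:3,r1:6,r2:1,r3:Mul1,r4:8
  c3: issue ADD r4<-Add2  regs: r0:3,r1:6,r2:1,r3:Mul1,r4:Add2
  c4: CDB Add1=5; issue ADD r0<-Add1  regs: r0:Add1,r1:6,r2:1,r3:Mul1,r4:Add2
  c5: issue SUB r0<-Add3  regs: r0:Add3,r1:6,r2:1,r3:Mul1,r4:Add2
  c6: CDB Mul1=24  regs: r0:Add3,r1:6,r2:1,r3:24,r4:Add2
  c7: CDB Add1=12  regs: r0:Add3,r1:6,r2:1,r3:24,r4:Add2
  c8: -  regs: r0:Add3,r1:6,r2:1,r3:24,r4:Add2
  c9: CDB Add2=30  regs: r0:Add3,r1:6,r2:1,r3:24,r4:30
  c10: CDB Add3=-11  regs: r0:-11,r1:6,r2:1,r3:24,r4:30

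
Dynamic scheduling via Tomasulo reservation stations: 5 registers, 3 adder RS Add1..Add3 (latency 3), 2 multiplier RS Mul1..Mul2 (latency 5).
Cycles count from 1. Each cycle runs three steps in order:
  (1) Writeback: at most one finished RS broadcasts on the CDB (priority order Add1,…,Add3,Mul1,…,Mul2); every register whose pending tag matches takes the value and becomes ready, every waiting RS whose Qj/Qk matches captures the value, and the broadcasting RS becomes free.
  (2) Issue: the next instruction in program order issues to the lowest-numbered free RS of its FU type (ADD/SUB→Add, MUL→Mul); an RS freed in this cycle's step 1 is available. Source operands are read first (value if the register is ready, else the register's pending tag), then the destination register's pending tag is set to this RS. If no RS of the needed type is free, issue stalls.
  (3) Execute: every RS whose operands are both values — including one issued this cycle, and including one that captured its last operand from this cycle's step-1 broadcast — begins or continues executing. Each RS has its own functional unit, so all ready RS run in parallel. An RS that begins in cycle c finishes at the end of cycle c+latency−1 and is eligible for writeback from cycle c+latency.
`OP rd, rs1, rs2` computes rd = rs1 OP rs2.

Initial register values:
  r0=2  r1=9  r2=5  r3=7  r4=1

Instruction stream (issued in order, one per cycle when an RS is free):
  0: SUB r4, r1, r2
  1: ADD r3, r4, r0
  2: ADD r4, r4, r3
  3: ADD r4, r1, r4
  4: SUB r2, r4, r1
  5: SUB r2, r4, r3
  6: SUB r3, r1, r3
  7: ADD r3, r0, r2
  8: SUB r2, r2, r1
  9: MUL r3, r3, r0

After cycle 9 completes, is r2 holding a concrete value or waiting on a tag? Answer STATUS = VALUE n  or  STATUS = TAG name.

STATUS = TAG Add2

cycle 1: issue SUB r4<-Add1 // r0:2,r1:9,r2:5,r3:7,r4:Add1
cycle 2: issue ADD r3<-Add2 // r0:2,r1:9,r2:5,r3:Add2,r4:Add1
cycle 3: issue ADD r4<-Add3 // r0:2,r1:9,r2:5,r3:Add2,r4:Add3
cycle 4: CDB Add1=4; issue ADD r4<-Add1 // r0:2,r1:9,r2:5,r3:Add2,r4:Add1
cycle 5: stall // r0:2,r1:9,r2:5,r3:Add2,r4:Add1
cycle 6: stall // r0:2,r1:9,r2:5,r3:Add2,r4:Add1
cycle 7: CDB Add2=6; issue SUB r2<-Add2 // r0:2,r1:9,r2:Add2,r3:6,r4:Add1
cycle 8: stall // r0:2,r1:9,r2:Add2,r3:6,r4:Add1
cycle 9: stall // r0:2,r1:9,r2:Add2,r3:6,r4:Add1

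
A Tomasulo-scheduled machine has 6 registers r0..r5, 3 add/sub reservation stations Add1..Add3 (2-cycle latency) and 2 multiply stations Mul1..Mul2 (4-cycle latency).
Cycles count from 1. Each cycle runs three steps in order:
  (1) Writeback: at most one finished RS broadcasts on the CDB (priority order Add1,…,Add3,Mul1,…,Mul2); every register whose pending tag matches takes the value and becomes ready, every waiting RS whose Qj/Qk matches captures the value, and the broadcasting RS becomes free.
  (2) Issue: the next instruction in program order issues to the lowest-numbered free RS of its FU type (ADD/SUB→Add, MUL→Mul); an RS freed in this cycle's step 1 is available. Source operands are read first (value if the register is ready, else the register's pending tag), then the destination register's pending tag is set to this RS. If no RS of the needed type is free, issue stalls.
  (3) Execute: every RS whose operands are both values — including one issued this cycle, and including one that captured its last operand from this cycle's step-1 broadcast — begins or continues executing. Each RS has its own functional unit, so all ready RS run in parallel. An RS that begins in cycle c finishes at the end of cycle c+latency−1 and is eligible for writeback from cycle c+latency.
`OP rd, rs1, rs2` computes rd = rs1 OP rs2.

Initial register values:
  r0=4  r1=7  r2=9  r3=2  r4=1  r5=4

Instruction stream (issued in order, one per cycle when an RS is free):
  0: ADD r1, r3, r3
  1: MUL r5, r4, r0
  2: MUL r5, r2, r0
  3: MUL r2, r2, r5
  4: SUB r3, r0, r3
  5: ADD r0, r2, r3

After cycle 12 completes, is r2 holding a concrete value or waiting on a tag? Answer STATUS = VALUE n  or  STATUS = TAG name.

cycle 1: issue ADD r1<-Add1 // r0:4,r1:Add1,r2:9,r3:2,r4:1,r5:4
cycle 2: issue MUL r5<-Mul1 // r0:4,r1:Add1,r2:9,r3:2,r4:1,r5:Mul1
cycle 3: CDB Add1=4; issue MUL r5<-Mul2 // r0:4,r1:4,r2:9,r3:2,r4:1,r5:Mul2
cycle 4: stall // r0:4,r1:4,r2:9,r3:2,r4:1,r5:Mul2
cycle 5: stall // r0:4,r1:4,r2:9,r3:2,r4:1,r5:Mul2
cycle 6: CDB Mul1=4; issue MUL r2<-Mul1 // r0:4,r1:4,r2:Mul1,r3:2,r4:1,r5:Mul2
cycle 7: CDB Mul2=36; issue SUB r3<-Add1 // r0:4,r1:4,r2:Mul1,r3:Add1,r4:1,r5:36
cycle 8: issue ADD r0<-Add2 // r0:Add2,r1:4,r2:Mul1,r3:Add1,r4:1,r5:36
cycle 9: CDB Add1=2 // r0:Add2,r1:4,r2:Mul1,r3:2,r4:1,r5:36
cycle 10: - // r0:Add2,r1:4,r2:Mul1,r3:2,r4:1,r5:36
cycle 11: CDB Mul1=324 // r0:Add2,r1:4,r2:324,r3:2,r4:1,r5:36
cycle 12: - // r0:Add2,r1:4,r2:324,r3:2,r4:1,r5:36

STATUS = VALUE 324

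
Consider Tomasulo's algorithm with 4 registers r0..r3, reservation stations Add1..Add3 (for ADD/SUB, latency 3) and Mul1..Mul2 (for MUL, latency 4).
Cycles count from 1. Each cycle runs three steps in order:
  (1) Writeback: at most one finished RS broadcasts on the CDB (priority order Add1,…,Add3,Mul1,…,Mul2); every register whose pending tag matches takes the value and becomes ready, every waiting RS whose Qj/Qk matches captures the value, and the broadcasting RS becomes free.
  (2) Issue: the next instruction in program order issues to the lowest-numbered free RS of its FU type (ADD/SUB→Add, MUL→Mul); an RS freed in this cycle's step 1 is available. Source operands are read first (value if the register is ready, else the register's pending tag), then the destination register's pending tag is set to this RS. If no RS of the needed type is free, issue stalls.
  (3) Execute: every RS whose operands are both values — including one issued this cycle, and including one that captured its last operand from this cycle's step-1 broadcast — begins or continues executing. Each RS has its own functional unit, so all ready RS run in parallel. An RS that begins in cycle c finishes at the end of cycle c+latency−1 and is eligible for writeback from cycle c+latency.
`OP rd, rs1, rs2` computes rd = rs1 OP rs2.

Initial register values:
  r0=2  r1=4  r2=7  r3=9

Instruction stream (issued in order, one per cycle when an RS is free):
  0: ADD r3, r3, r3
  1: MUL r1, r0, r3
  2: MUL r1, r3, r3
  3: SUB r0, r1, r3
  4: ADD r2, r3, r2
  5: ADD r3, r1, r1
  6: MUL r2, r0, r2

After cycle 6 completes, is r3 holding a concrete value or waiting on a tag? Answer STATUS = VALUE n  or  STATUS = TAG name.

c1: issue ADD r3<-Add1 | r0:2,r1:4,r2:7,r3:Add1
c2: issue MUL r1<-Mul1 | r0:2,r1:Mul1,r2:7,r3:Add1
c3: issue MUL r1<-Mul2 | r0:2,r1:Mul2,r2:7,r3:Add1
c4: CDB Add1=18; issue SUB r0<-Add1 | r0:Add1,r1:Mul2,r2:7,r3:18
c5: issue ADD r2<-Add2 | r0:Add1,r1:Mul2,r2:Add2,r3:18
c6: issue ADD r3<-Add3 | r0:Add1,r1:Mul2,r2:Add2,r3:Add3

STATUS = TAG Add3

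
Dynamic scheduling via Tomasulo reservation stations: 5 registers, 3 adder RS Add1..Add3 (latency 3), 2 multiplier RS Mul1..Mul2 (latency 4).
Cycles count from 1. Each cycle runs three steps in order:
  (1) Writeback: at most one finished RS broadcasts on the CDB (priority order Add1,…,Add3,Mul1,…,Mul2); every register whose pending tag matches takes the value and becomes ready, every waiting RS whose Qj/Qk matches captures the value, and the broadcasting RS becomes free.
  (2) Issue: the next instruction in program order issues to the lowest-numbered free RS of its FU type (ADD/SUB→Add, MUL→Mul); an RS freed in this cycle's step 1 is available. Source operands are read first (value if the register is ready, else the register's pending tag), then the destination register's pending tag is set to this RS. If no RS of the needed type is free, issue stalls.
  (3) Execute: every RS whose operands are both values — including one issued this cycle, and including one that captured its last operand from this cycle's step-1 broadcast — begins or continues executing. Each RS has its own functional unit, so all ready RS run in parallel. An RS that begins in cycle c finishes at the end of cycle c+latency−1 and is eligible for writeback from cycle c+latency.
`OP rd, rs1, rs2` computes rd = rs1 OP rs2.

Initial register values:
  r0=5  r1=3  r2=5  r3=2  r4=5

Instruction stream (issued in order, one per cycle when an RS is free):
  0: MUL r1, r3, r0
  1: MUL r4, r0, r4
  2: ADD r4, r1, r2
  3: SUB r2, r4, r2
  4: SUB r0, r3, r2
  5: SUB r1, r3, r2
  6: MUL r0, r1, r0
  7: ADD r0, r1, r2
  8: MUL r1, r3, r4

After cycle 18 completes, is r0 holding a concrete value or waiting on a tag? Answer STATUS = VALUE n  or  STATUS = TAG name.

  c1: issue MUL r1<-Mul1  regs: r0:5,r1:Mul1,r2:5,r3:2,r4:5
  c2: issue MUL r4<-Mul2  regs: r0:5,r1:Mul1,r2:5,r3:2,r4:Mul2
  c3: issue ADD r4<-Add1  regs: r0:5,r1:Mul1,r2:5,r3:2,r4:Add1
  c4: issue SUB r2<-Add2  regs: r0:5,r1:Mul1,r2:Add2,r3:2,r4:Add1
  c5: CDB Mul1=10; issue SUB r0<-Add3  regs: r0:Add3,r1:10,r2:Add2,r3:2,r4:Add1
  c6: CDB Mul2=25; stall  regs: r0:Add3,r1:10,r2:Add2,r3:2,r4:Add1
  c7: stall  regs: r0:Add3,r1:10,r2:Add2,r3:2,r4:Add1
  c8: CDB Add1=15; issue SUB r1<-Add1  regs: r0:Add3,r1:Add1,r2:Add2,r3:2,r4:15
  c9: issue MUL r0<-Mul1  regs: r0:Mul1,r1:Add1,r2:Add2,r3:2,r4:15
  c10: stall  regs: r0:Mul1,r1:Add1,r2:Add2,r3:2,r4:15
  c11: CDB Add2=10; issue ADD r0<-Add2  regs: r0:Add2,r1:Add1,r2:10,r3:2,r4:15
  c12: issue MUL r1<-Mul2  regs: r0:Add2,r1:Mul2,r2:10,r3:2,r4:15
  c13: -  regs: r0:Add2,r1:Mul2,r2:10,r3:2,r4:15
  c14: CDB Add1=-8  regs: r0:Add2,r1:Mul2,r2:10,r3:2,r4:15
  c15: CDB Add3=-8  regs: r0:Add2,r1:Mul2,r2:10,r3:2,r4:15
  c16: CDB Mul2=30  regs: r0:Add2,r1:30,r2:10,r3:2,r4:15
  c17: CDB Add2=2  regs: r0:2,r1:30,r2:10,r3:2,r4:15
  c18: -  regs: r0:2,r1:30,r2:10,r3:2,r4:15

STATUS = VALUE 2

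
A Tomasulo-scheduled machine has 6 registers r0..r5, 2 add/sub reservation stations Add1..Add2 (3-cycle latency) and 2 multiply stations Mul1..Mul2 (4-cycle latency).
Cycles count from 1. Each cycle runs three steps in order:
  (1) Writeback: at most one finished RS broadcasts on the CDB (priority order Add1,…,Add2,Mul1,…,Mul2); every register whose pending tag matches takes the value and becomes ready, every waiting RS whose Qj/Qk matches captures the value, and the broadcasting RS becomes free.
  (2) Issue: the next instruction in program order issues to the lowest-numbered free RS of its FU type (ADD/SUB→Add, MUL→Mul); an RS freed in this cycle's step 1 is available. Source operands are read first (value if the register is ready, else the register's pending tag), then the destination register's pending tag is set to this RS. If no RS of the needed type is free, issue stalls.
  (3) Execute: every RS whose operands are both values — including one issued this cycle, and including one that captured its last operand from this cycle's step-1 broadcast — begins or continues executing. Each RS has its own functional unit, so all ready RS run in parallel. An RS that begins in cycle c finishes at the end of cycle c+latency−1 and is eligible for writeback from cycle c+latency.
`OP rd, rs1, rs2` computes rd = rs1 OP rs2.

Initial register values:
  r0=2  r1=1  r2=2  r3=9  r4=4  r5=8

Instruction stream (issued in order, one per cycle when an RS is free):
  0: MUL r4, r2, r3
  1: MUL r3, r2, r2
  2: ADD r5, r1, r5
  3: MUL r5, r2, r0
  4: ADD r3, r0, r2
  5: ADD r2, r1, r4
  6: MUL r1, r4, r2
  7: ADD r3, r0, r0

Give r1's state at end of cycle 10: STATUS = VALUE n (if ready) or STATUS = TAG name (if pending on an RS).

STATUS = TAG Mul2

cycle 1: issue MUL r4<-Mul1 // r0:2,r1:1,r2:2,r3:9,r4:Mul1,r5:8
cycle 2: issue MUL r3<-Mul2 // r0:2,r1:1,r2:2,r3:Mul2,r4:Mul1,r5:8
cycle 3: issue ADD r5<-Add1 // r0:2,r1:1,r2:2,r3:Mul2,r4:Mul1,r5:Add1
cycle 4: stall // r0:2,r1:1,r2:2,r3:Mul2,r4:Mul1,r5:Add1
cycle 5: CDB Mul1=18; issue MUL r5<-Mul1 // r0:2,r1:1,r2:2,r3:Mul2,r4:18,r5:Mul1
cycle 6: CDB Add1=9; issue ADD r3<-Add1 // r0:2,r1:1,r2:2,r3:Add1,r4:18,r5:Mul1
cycle 7: CDB Mul2=4; issue ADD r2<-Add2 // r0:2,r1:1,r2:Add2,r3:Add1,r4:18,r5:Mul1
cycle 8: issue MUL r1<-Mul2 // r0:2,r1:Mul2,r2:Add2,r3:Add1,r4:18,r5:Mul1
cycle 9: CDB Add1=4; issue ADD r3<-Add1 // r0:2,r1:Mul2,r2:Add2,r3:Add1,r4:18,r5:Mul1
cycle 10: CDB Add2=19 // r0:2,r1:Mul2,r2:19,r3:Add1,r4:18,r5:Mul1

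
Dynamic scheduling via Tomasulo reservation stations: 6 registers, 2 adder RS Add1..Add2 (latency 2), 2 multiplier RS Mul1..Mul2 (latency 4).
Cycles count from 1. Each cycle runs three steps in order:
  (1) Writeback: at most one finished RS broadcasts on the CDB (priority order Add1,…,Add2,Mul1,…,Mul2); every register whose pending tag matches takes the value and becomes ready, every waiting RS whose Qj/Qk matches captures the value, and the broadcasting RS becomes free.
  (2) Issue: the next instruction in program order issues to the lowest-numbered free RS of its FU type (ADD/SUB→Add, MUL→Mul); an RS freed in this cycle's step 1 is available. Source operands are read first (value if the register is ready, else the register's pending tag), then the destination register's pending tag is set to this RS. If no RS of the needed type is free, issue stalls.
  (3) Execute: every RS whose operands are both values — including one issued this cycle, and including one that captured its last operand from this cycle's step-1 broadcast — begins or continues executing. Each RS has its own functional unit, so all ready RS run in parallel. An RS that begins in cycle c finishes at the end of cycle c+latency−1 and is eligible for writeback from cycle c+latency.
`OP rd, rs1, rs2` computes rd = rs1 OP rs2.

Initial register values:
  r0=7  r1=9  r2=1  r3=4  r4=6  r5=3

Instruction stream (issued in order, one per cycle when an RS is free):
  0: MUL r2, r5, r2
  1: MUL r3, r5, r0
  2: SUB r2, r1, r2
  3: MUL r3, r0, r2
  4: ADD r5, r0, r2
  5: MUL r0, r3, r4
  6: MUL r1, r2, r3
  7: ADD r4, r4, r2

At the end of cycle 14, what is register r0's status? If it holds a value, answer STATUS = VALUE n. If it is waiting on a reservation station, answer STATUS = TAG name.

cycle 1: issue MUL r2<-Mul1 // r0:7,r1:9,r2:Mul1,r3:4,r4:6,r5:3
cycle 2: issue MUL r3<-Mul2 // r0:7,r1:9,r2:Mul1,r3:Mul2,r4:6,r5:3
cycle 3: issue SUB r2<-Add1 // r0:7,r1:9,r2:Add1,r3:Mul2,r4:6,r5:3
cycle 4: stall // r0:7,r1:9,r2:Add1,r3:Mul2,r4:6,r5:3
cycle 5: CDB Mul1=3; issue MUL r3<-Mul1 // r0:7,r1:9,r2:Add1,r3:Mul1,r4:6,r5:3
cycle 6: CDB Mul2=21; issue ADD r5<-Add2 // r0:7,r1:9,r2:Add1,r3:Mul1,r4:6,r5:Add2
cycle 7: CDB Add1=6; issue MUL r0<-Mul2 // r0:Mul2,r1:9,r2:6,r3:Mul1,r4:6,r5:Add2
cycle 8: stall // r0:Mul2,r1:9,r2:6,r3:Mul1,r4:6,r5:Add2
cycle 9: CDB Add2=13; stall // r0:Mul2,r1:9,r2:6,r3:Mul1,r4:6,r5:13
cycle 10: stall // r0:Mul2,r1:9,r2:6,r3:Mul1,r4:6,r5:13
cycle 11: CDB Mul1=42; issue MUL r1<-Mul1 // r0:Mul2,r1:Mul1,r2:6,r3:42,r4:6,r5:13
cycle 12: issue ADD r4<-Add1 // r0:Mul2,r1:Mul1,r2:6,r3:42,r4:Add1,r5:13
cycle 13: - // r0:Mul2,r1:Mul1,r2:6,r3:42,r4:Add1,r5:13
cycle 14: CDB Add1=12 // r0:Mul2,r1:Mul1,r2:6,r3:42,r4:12,r5:13

STATUS = TAG Mul2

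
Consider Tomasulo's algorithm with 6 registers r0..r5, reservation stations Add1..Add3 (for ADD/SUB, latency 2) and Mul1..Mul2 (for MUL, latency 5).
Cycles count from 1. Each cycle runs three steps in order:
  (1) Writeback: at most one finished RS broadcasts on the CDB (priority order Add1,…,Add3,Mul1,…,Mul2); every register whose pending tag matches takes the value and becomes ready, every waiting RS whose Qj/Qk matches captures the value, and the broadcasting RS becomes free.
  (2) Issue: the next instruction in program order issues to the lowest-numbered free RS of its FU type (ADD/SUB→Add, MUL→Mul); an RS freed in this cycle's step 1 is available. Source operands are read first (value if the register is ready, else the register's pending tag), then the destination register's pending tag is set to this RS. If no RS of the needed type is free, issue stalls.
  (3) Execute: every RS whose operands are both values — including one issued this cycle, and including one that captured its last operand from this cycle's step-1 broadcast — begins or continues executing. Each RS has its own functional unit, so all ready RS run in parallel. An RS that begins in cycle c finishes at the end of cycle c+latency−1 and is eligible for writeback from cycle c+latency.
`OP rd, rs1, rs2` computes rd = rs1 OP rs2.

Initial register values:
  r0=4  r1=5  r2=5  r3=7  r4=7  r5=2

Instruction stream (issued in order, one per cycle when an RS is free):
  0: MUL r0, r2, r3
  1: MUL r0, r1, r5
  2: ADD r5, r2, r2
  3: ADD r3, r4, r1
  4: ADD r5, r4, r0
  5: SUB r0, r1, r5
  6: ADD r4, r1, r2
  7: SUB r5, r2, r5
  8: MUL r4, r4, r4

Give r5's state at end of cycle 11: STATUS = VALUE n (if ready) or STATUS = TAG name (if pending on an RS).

  c1: issue MUL r0<-Mul1  regs: r0:Mul1,r1:5,r2:5,r3:7,r4:7,r5:2
  c2: issue MUL r0<-Mul2  regs: r0:Mul2,r1:5,r2:5,r3:7,r4:7,r5:2
  c3: issue ADD r5<-Add1  regs: r0:Mul2,r1:5,r2:5,r3:7,r4:7,r5:Add1
  c4: issue ADD r3<-Add2  regs: r0:Mul2,r1:5,r2:5,r3:Add2,r4:7,r5:Add1
  c5: CDB Add1=10; issue ADD r5<-Add1  regs: r0:Mul2,r1:5,r2:5,r3:Add2,r4:7,r5:Add1
  c6: CDB Add2=12; issue SUB r0<-Add2  regs: r0:Add2,r1:5,r2:5,r3:12,r4:7,r5:Add1
  c7: CDB Mul1=35; issue ADD r4<-Add3  regs: r0:Add2,r1:5,r2:5,r3:12,r4:Add3,r5:Add1
  c8: CDB Mul2=10; stall  regs: r0:Add2,r1:5,r2:5,r3:12,r4:Add3,r5:Add1
  c9: CDB Add3=10; issue SUB r5<-Add3  regs: r0:Add2,r1:5,r2:5,r3:12,r4:10,r5:Add3
  c10: CDB Add1=17; issue MUL r4<-Mul1  regs: r0:Add2,r1:5,r2:5,r3:12,r4:Mul1,r5:Add3
  c11: -  regs: r0:Add2,r1:5,r2:5,r3:12,r4:Mul1,r5:Add3

STATUS = TAG Add3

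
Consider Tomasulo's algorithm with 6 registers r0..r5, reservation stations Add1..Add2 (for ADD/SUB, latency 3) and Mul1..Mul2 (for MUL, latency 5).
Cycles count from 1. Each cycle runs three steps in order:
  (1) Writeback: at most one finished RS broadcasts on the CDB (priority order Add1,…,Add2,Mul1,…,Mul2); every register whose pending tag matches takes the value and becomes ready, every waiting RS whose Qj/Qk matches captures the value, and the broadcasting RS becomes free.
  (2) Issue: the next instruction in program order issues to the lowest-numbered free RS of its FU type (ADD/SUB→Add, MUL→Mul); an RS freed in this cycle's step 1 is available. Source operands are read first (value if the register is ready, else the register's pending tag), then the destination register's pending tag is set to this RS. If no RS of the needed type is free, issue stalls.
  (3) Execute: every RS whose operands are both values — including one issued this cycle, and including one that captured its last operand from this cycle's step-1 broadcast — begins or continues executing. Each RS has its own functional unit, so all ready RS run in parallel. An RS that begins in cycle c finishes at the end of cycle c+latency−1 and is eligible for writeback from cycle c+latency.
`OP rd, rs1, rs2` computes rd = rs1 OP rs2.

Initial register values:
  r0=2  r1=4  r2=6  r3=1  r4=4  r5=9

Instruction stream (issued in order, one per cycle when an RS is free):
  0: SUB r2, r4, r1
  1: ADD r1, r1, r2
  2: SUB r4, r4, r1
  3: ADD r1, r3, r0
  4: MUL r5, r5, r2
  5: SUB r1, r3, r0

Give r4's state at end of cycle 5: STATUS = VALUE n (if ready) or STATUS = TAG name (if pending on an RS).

  c1: issue SUB r2<-Add1  regs: r0:2,r1:4,r2:Add1,r3:1,r4:4,r5:9
  c2: issue ADD r1<-Add2  regs: r0:2,r1:Add2,r2:Add1,r3:1,r4:4,r5:9
  c3: stall  regs: r0:2,r1:Add2,r2:Add1,r3:1,r4:4,r5:9
  c4: CDB Add1=0; issue SUB r4<-Add1  regs: r0:2,r1:Add2,r2:0,r3:1,r4:Add1,r5:9
  c5: stall  regs: r0:2,r1:Add2,r2:0,r3:1,r4:Add1,r5:9

STATUS = TAG Add1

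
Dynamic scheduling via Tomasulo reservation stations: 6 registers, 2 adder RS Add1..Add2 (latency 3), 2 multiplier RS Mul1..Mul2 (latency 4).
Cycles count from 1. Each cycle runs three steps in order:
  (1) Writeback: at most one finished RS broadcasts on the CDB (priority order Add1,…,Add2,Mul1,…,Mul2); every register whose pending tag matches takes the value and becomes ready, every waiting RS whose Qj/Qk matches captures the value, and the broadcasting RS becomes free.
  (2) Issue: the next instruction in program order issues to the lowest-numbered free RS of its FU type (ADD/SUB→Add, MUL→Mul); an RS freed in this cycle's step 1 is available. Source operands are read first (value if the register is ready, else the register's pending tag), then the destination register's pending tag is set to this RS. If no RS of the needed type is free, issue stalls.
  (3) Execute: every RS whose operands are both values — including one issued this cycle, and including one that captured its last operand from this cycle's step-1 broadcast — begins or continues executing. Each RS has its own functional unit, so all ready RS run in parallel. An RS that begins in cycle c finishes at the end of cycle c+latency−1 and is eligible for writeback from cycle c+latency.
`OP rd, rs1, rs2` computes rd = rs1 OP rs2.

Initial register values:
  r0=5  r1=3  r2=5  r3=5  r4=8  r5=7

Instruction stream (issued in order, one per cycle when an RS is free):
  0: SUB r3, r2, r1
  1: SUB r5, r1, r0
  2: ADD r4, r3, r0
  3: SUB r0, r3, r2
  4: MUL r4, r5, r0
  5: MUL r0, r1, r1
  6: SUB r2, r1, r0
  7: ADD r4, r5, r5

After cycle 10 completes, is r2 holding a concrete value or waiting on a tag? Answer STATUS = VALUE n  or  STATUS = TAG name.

STATUS = TAG Add1

c1: issue SUB r3<-Add1 | r0:5,r1:3,r2:5,r3:Add1,r4:8,r5:7
c2: issue SUB r5<-Add2 | r0:5,r1:3,r2:5,r3:Add1,r4:8,r5:Add2
c3: stall | r0:5,r1:3,r2:5,r3:Add1,r4:8,r5:Add2
c4: CDB Add1=2; issue ADD r4<-Add1 | r0:5,r1:3,r2:5,r3:2,r4:Add1,r5:Add2
c5: CDB Add2=-2; issue SUB r0<-Add2 | r0:Add2,r1:3,r2:5,r3:2,r4:Add1,r5:-2
c6: issue MUL r4<-Mul1 | r0:Add2,r1:3,r2:5,r3:2,r4:Mul1,r5:-2
c7: CDB Add1=7; issue MUL r0<-Mul2 | r0:Mul2,r1:3,r2:5,r3:2,r4:Mul1,r5:-2
c8: CDB Add2=-3; issue SUB r2<-Add1 | r0:Mul2,r1:3,r2:Add1,r3:2,r4:Mul1,r5:-2
c9: issue ADD r4<-Add2 | r0:Mul2,r1:3,r2:Add1,r3:2,r4:Add2,r5:-2
c10: - | r0:Mul2,r1:3,r2:Add1,r3:2,r4:Add2,r5:-2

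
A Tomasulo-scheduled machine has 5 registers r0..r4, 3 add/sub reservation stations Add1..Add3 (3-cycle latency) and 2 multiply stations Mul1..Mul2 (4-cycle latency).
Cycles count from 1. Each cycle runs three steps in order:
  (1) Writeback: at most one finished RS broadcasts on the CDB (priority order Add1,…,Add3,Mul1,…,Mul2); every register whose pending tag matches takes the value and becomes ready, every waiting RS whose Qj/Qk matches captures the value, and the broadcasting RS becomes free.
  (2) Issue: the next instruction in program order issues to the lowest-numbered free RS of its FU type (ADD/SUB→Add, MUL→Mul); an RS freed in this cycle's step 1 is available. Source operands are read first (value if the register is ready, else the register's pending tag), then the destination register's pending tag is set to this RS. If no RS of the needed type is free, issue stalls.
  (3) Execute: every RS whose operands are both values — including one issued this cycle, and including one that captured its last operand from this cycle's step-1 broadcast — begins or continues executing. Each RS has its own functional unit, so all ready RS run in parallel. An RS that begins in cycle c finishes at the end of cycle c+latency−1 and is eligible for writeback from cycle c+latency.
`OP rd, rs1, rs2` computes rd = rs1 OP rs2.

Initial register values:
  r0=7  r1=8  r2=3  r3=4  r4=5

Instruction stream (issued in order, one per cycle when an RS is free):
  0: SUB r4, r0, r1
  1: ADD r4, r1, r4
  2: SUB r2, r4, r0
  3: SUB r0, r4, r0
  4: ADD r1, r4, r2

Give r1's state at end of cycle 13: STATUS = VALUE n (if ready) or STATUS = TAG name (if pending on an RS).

  c1: issue SUB r4<-Add1  regs: r0:7,r1:8,r2:3,r3:4,r4:Add1
  c2: issue ADD r4<-Add2  regs: r0:7,r1:8,r2:3,r3:4,r4:Add2
  c3: issue SUB r2<-Add3  regs: r0:7,r1:8,r2:Add3,r3:4,r4:Add2
  c4: CDB Add1=-1; issue SUB r0<-Add1  regs: r0:Add1,r1:8,r2:Add3,r3:4,r4:Add2
  c5: stall  regs: r0:Add1,r1:8,r2:Add3,r3:4,r4:Add2
  c6: stall  regs: r0:Add1,r1:8,r2:Add3,r3:4,r4:Add2
  c7: CDB Add2=7; issue ADD r1<-Add2  regs: r0:Add1,r1:Add2,r2:Add3,r3:4,r4:7
  c8: -  regs: r0:Add1,r1:Add2,r2:Add3,r3:4,r4:7
  c9: -  regs: r0:Add1,r1:Add2,r2:Add3,r3:4,r4:7
  c10: CDB Add1=0  regs: r0:0,r1:Add2,r2:Add3,r3:4,r4:7
  c11: CDB Add3=0  regs: r0:0,r1:Add2,r2:0,r3:4,r4:7
  c12: -  regs: r0:0,r1:Add2,r2:0,r3:4,r4:7
  c13: -  regs: r0:0,r1:Add2,r2:0,r3:4,r4:7

STATUS = TAG Add2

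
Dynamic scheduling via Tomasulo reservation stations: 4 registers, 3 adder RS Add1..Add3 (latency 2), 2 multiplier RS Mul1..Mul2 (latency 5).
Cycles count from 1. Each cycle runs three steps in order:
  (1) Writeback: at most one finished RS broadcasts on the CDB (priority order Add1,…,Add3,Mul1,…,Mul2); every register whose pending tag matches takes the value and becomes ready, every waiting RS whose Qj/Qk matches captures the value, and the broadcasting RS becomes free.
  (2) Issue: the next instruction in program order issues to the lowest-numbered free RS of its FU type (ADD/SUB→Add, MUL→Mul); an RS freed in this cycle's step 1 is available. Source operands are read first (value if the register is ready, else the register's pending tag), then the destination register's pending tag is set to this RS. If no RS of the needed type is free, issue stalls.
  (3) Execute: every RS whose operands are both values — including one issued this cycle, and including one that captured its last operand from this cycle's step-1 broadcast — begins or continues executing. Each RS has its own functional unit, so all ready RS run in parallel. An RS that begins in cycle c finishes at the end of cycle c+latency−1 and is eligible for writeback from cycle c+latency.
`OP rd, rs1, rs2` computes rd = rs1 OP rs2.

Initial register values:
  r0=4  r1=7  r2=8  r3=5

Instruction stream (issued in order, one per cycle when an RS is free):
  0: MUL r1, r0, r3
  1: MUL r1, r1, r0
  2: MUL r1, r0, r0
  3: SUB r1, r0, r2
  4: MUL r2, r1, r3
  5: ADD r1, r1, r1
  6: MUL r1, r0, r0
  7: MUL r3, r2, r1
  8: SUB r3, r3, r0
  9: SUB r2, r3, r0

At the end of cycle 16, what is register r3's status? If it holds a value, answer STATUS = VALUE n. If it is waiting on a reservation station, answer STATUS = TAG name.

STATUS = TAG Mul1

cycle 1: issue MUL r1<-Mul1 // r0:4,r1:Mul1,r2:8,r3:5
cycle 2: issue MUL r1<-Mul2 // r0:4,r1:Mul2,r2:8,r3:5
cycle 3: stall // r0:4,r1:Mul2,r2:8,r3:5
cycle 4: stall // r0:4,r1:Mul2,r2:8,r3:5
cycle 5: stall // r0:4,r1:Mul2,r2:8,r3:5
cycle 6: CDB Mul1=20; issue MUL r1<-Mul1 // r0:4,r1:Mul1,r2:8,r3:5
cycle 7: issue SUB r1<-Add1 // r0:4,r1:Add1,r2:8,r3:5
cycle 8: stall // r0:4,r1:Add1,r2:8,r3:5
cycle 9: CDB Add1=-4; stall // r0:4,r1:-4,r2:8,r3:5
cycle 10: stall // r0:4,r1:-4,r2:8,r3:5
cycle 11: CDB Mul1=16; issue MUL r2<-Mul1 // r0:4,r1:-4,r2:Mul1,r3:5
cycle 12: CDB Mul2=80; issue ADD r1<-Add1 // r0:4,r1:Add1,r2:Mul1,r3:5
cycle 13: issue MUL r1<-Mul2 // r0:4,r1:Mul2,r2:Mul1,r3:5
cycle 14: CDB Add1=-8; stall // r0:4,r1:Mul2,r2:Mul1,r3:5
cycle 15: stall // r0:4,r1:Mul2,r2:Mul1,r3:5
cycle 16: CDB Mul1=-20; issue MUL r3<-Mul1 // r0:4,r1:Mul2,r2:-20,r3:Mul1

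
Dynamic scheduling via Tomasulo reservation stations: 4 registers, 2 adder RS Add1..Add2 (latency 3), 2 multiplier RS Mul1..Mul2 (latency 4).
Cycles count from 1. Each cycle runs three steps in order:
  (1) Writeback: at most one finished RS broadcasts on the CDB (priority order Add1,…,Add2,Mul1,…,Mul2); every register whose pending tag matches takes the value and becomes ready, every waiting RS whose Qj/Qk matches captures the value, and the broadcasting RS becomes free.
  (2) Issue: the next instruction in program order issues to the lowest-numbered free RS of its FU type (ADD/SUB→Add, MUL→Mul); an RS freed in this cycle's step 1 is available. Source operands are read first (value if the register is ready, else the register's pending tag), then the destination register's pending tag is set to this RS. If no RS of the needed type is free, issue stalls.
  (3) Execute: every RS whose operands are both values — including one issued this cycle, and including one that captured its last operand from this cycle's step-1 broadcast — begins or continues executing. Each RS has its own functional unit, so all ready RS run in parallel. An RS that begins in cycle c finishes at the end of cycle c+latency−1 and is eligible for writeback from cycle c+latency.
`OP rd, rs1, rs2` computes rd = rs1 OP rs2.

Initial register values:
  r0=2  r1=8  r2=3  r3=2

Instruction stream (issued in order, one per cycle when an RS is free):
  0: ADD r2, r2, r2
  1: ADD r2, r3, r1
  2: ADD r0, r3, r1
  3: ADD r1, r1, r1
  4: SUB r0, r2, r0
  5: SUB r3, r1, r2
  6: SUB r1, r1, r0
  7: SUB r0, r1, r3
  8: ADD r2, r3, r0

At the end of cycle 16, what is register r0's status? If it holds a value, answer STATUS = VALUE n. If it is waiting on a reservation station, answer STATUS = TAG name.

c1: issue ADD r2<-Add1 | r0:2,r1:8,r2:Add1,r3:2
c2: issue ADD r2<-Add2 | r0:2,r1:8,r2:Add2,r3:2
c3: stall | r0:2,r1:8,r2:Add2,r3:2
c4: CDB Add1=6; issue ADD r0<-Add1 | r0:Add1,r1:8,r2:Add2,r3:2
c5: CDB Add2=10; issue ADD r1<-Add2 | r0:Add1,r1:Add2,r2:10,r3:2
c6: stall | r0:Add1,r1:Add2,r2:10,r3:2
c7: CDB Add1=10; issue SUB r0<-Add1 | r0:Add1,r1:Add2,r2:10,r3:2
c8: CDB Add2=16; issue SUB r3<-Add2 | r0:Add1,r1:16,r2:10,r3:Add2
c9: stall | r0:Add1,r1:16,r2:10,r3:Add2
c10: CDB Add1=0; issue SUB r1<-Add1 | r0:0,r1:Add1,r2:10,r3:Add2
c11: CDB Add2=6; issue SUB r0<-Add2 | r0:Add2,r1:Add1,r2:10,r3:6
c12: stall | r0:Add2,r1:Add1,r2:10,r3:6
c13: CDB Add1=16; issue ADD r2<-Add1 | r0:Add2,r1:16,r2:Add1,r3:6
c14: - | r0:Add2,r1:16,r2:Add1,r3:6
c15: - | r0:Add2,r1:16,r2:Add1,r3:6
c16: CDB Add2=10 | r0:10,r1:16,r2:Add1,r3:6

STATUS = VALUE 10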